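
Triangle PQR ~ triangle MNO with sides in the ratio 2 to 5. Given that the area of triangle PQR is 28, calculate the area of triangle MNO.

Area ratio = (2/5)^2 = 4/25. Area of MNO = 28 * 25/4 = 175.

175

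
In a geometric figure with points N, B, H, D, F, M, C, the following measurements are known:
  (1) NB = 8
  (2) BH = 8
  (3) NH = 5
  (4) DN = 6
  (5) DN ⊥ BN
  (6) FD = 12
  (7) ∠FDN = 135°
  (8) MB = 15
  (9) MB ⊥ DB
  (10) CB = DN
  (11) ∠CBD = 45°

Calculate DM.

Step 1: By the law of cosines on triangle BND: BD² = 8² + 6² − 2·8·6·cos(90°) = 100, so BD = 10.
Step 2: By the law of cosines on triangle DBM: DM² = 10² + 15² − 2·10·15·cos(90°) = 325, so DM = 5·√13.

Therefore, the length of DM = 5·√13.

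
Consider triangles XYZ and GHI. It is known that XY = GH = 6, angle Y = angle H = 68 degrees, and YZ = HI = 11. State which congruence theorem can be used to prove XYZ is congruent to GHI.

The given information matches SAS: Two pairs of corresponding sides and the included angle are equal (Side-Angle-Side).

SAS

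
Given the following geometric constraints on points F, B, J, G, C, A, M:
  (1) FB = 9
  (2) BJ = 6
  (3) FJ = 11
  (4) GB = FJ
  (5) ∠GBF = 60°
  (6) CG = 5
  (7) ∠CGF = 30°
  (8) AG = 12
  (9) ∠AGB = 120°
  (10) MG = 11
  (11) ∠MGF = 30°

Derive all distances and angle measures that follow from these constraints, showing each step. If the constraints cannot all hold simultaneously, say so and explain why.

The constraints are consistent.

From the given relations:
  GB = FJ = 11

Step 1: From FB = 9, BG = 11, and ∠FBG = 60°, by the law of cosines:
  FG² = FB² + BG² - 2·FB·BG·cos(60°) = 81 + 121 - 99 = 103
  FG = √103

Step 2: From BG = 11, GA = 12, and ∠BGA = 120°, by the law of cosines:
  BA² = BG² + GA² - 2·BG·GA·cos(120°) = 121 + 144 + 132 = 397
  BA ≈ 19.92

Step 3: From FB = 9, FJ = 11, BJ = 6, by the inverse law of cosines:
  cos(∠BFJ) = (FB² + FJ² - BJ²) / (2·FB·FJ)
  ∠BFJ = 33.03°

Step 4: From BF = 9, BJ = 6, FJ = 11, by the inverse law of cosines:
  cos(∠FBJ) = (BF² + BJ² - FJ²) / (2·BF·BJ)
  ∠FBJ = 92.12°

Step 5: From JB = 6, JF = 11, BF = 9, by the inverse law of cosines:
  cos(∠BJF) = (JB² + JF² - BF²) / (2·JB·JF)
  ∠BJF = 54.85°

Step 6: From FG = √103, GC = 5, and ∠FGC = 30°, by the law of cosines:
  FC² = FG² + GC² - 2·FG·GC·cos(30°) = 103 + 25 - 87.89 = 40.11
  FC ≈ 6.33

Step 7: From FG = √103, GM = 11, and ∠FGM = 30°, by the law of cosines:
  FM² = FG² + GM² - 2·FG·GM·cos(30°) = 103 + 121 - 193.4 = 30.64
  FM ≈ 5.54

Step 8: From FB = 9, FG = √103, BG = 11, by the inverse law of cosines:
  cos(∠BFG) = (FB² + FG² - BG²) / (2·FB·FG)
  ∠BFG = 69.83°

Step 9: From BA = 19.92, BG = 11, AG = 12, by the inverse law of cosines:
  cos(∠ABG) = (BA² + BG² - AG²) / (2·BA·BG)
  ∠ABG = 31.44°

Step 10: From GB = 11, GF = √103, BF = 9, by the inverse law of cosines:
  cos(∠BGF) = (GB² + GF² - BF²) / (2·GB·GF)
  ∠BGF = 50.17°

Step 11: From AB = 19.92, AG = 12, BG = 11, by the inverse law of cosines:
  cos(∠BAG) = (AB² + AG² - BG²) / (2·AB·AG)
  ∠BAG = 28.56°

Step 12: From FC = 6.33, FG = √103, CG = 5, by the inverse law of cosines:
  cos(∠CFG) = (FC² + FG² - CG²) / (2·FC·FG)
  ∠CFG = 23.25°

Step 13: From FG = √103, FM = 5.54, GM = 11, by the inverse law of cosines:
  cos(∠GFM) = (FG² + FM² - GM²) / (2·FG·FM)
  ∠GFM = 83.54°

Step 14: From CF = 6.33, CG = 5, FG = √103, by the inverse law of cosines:
  cos(∠FCG) = (CF² + CG² - FG²) / (2·CF·CG)
  ∠FCG = 126.75°

Step 15: From MF = 5.54, MG = 11, FG = √103, by the inverse law of cosines:
  cos(∠FMG) = (MF² + MG² - FG²) / (2·MF·MG)
  ∠FMG = 66.46°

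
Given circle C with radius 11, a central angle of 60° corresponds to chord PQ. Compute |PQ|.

Drop a perpendicular from the center to the chord, bisecting both the chord and the central angle.
Each half-chord = r sin(θ/2) = 11 sin(30°).
The full chord = 2 × 11 × sin(30°) = 11.

11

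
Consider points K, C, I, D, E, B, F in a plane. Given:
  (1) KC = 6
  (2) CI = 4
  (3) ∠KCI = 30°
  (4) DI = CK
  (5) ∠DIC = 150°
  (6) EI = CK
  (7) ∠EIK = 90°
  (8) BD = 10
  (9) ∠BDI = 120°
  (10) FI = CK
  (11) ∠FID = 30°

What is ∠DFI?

From the given relations: FI = CK = 6; DI = CK = 6.
Step 1: By the law of cosines on triangle FID: FD² = 6² + 6² − 2·6·6·cos(30°) = 9.65, so FD ≈ 3.11.
Step 2: By the inverse law of cosines on triangle DFI: cos(∠DFI) = (3.11² + 6² − 6²) / (2·3.11·6) = 9.65/37.27 = 0.2588, so ∠DFI = 75°.

Therefore, the measure of angle ∠DFI = 75°.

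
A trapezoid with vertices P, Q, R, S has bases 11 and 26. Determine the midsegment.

midsegment = (11 + 26) / 2 = 37 / 2 = 37/2

37/2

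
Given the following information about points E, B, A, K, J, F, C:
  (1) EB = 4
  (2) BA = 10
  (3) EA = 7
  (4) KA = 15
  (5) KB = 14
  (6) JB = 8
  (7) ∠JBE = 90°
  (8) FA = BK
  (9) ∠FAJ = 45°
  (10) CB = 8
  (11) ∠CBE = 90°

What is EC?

Step 1: By the law of cosines on triangle EBC: EC² = 4² + 8² − 2·4·8·cos(90°) = 80, so EC = 4·√5.

Therefore, the length of EC = 4·√5.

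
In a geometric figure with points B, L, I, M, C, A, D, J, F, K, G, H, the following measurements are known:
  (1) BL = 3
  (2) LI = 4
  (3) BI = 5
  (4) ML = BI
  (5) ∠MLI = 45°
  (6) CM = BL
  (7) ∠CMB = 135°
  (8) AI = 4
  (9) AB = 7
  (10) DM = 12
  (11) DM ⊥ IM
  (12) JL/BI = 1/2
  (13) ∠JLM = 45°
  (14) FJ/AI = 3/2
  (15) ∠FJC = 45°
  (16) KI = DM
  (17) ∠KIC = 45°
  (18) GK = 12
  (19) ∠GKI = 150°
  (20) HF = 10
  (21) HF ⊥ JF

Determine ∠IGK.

From the given relations: KI = DM = 12.
Step 1: By the law of cosines on triangle GKI: GI² = 12² + 12² − 2·12·12·cos(150°) = 537.42, so GI ≈ 23.18.
Step 2: By the inverse law of cosines on triangle IGK: cos(∠IGK) = (23.18² + 12² − 12²) / (2·23.18·12) = 537.42/556.37 = 0.9659, so ∠IGK = 15°.

Therefore, the measure of angle ∠IGK = 15°.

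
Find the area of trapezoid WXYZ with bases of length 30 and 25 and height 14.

A trapezoid's area equals the midsegment times the height.
The midsegment is (30 + 25) / 2 = 55/2.
Area = 55/2 * 14 = 385.

385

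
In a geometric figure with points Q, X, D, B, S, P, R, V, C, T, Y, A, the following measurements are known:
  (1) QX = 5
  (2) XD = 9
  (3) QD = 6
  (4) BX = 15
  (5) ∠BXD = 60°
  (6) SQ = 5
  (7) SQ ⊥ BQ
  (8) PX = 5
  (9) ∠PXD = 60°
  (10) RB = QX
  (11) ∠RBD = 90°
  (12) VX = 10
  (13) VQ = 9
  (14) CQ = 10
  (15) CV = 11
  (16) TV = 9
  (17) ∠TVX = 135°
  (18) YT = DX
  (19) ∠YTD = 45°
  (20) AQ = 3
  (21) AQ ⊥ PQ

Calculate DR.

From the given relations: RB = QX = 5.
Step 1: By the law of cosines on triangle BXD: BD² = 15² + 9² − 2·15·9·cos(60°) = 171, so BD = 3·√19.
Step 2: By the law of cosines on triangle DBR: DR² = (3·√19)² + 5² − 2·3·√19·5·cos(90°) = 196, so DR = 14.

Therefore, the length of DR = 14.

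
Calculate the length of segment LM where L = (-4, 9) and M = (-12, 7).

d = sqrt((-8)^2 + (-2)^2) = sqrt(68) = 2*sqrt(17)

2*sqrt(17)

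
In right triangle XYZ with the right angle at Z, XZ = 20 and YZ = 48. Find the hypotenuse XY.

XY = sqrt(20^2 + 48^2) = sqrt(2704) = 52

52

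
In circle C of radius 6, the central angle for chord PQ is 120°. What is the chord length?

Drop a perpendicular from the center to the chord, bisecting both the chord and the central angle.
Each half-chord = r sin(θ/2) = 6 sin(60°).
The full chord = 2 × 6 × sin(60°) = 6*sqrt(3).

6*sqrt(3)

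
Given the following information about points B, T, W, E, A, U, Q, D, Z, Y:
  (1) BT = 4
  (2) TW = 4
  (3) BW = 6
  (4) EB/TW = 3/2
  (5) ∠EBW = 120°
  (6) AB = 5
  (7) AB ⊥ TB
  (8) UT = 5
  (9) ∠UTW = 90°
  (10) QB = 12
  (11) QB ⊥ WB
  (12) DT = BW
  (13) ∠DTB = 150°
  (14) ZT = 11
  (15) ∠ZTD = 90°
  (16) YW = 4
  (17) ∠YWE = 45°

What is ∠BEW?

From the given relations: EB = 3/2·TW = 3/2·4 = 6.
Step 1: By the law of cosines on triangle EBW: EW² = 6² + 6² − 2·6·6·cos(120°) = 108, so EW = 6·√3.
Step 2: By the inverse law of cosines on triangle BEW: cos(∠BEW) = (6² + (6·√3)² − 6²) / (2·6·6·√3) = 108/124.71 = 0.866, so ∠BEW = 30°.

Therefore, the measure of angle ∠BEW = 30°.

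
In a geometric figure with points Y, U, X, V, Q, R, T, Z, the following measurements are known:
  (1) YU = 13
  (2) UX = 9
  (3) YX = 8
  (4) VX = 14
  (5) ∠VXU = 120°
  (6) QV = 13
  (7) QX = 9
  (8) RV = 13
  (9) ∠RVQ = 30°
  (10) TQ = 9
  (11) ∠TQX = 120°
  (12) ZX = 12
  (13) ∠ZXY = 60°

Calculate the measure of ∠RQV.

Step 1: By the law of cosines on triangle QVR: QR² = 13² + 13² − 2·13·13·cos(30°) = 45.28, so QR ≈ 6.73.
Step 2: By the inverse law of cosines on triangle RQV: cos(∠RQV) = (6.73² + 13² − 13²) / (2·6.73·13) = 45.28/174.96 = 0.2588, so ∠RQV = 75°.

Therefore, the measure of angle ∠RQV = 75°.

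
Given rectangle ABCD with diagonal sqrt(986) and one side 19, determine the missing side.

b = sqrt(d^2 - a^2) = sqrt(986 - 361) = sqrt(625) = 25

25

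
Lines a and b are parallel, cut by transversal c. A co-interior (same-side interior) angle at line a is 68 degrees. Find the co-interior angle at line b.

Co-interior (same-side interior) angles are between the parallel lines on the same side of the transversal.
Unlike corresponding or alternate interior angles, they are supplementary rather than equal.
So the angle = 180 - 68 = 112 degrees.

112 degrees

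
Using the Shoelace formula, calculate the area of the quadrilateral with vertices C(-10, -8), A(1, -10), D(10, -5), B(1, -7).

The Shoelace formula works by pairing each vertex with the next (cycling back to the first).
For each pair, compute x_i*y_(i+1) - x_(i+1)*y_i:
  (-10*-10 - 1*-8) = 108
  (1*-5 - 10*-10) = 95
  (10*-7 - 1*-5) = -65
  (1*-8 - -10*-7) = -78
Taking half the absolute value of the total: Area = (1/2)(60) = 30.

30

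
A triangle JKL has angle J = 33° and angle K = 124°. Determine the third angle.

angle L = 180 - 33 - 124 = 23 degrees.

23 degrees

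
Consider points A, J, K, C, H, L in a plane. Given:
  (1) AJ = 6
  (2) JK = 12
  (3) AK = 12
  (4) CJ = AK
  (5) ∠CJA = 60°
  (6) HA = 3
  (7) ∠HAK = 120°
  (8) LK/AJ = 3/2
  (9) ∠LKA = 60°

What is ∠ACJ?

From the given relations: CJ = AK = 12.
Step 1: By the law of cosines on triangle CJA: CA² = 12² + 6² − 2·12·6·cos(60°) = 108, so CA = 6·√3.
Step 2: By the inverse law of cosines on triangle ACJ: cos(∠ACJ) = ((6·√3)² + 12² − 6²) / (2·6·√3·12) = 216/249.42 = 0.866, so ∠ACJ = 30°.

Therefore, the measure of angle ∠ACJ = 30°.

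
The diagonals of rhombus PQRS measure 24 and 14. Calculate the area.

The diagonals of a rhombus divide it into four right triangles.
Each triangle has legs 24/ 2 = 12 and 14/2 = 7, so each has area (1/2)*12*7 = 42.
Four such triangles give total area = (d1 * d2) / 2 = 168.

168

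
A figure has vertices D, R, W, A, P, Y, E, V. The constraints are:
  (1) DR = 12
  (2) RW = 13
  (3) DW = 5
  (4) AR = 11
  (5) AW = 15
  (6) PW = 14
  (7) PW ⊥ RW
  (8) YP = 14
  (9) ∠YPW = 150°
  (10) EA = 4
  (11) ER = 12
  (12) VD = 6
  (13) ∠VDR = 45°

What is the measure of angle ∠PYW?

Step 1: By the law of cosines on triangle YPW: YW² = 14² + 14² − 2·14·14·cos(150°) = 731.48, so YW ≈ 27.05.
Step 2: By the inverse law of cosines on triangle PYW: cos(∠PYW) = (14² + 27.05² − 14²) / (2·14·27.05) = 731.48/757.29 = 0.9659, so ∠PYW = 15°.

Therefore, the measure of angle ∠PYW = 15°.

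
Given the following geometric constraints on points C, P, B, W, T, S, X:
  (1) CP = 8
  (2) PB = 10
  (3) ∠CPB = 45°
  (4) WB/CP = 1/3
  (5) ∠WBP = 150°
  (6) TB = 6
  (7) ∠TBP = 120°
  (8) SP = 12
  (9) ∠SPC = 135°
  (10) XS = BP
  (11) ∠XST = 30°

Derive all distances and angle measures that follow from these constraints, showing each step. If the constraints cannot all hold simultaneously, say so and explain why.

The constraints are consistent.

From the given relations:
  WB = 1/3·CP = 1/3·8 ≈ 2.67
  XS = BP = 10

Step 1: From CP = 8, PB = 10, and ∠CPB = 45°, by the law of cosines:
  CB² = CP² + PB² - 2·CP·PB·cos(45°) = 64 + 100 - 113.1 = 50.86
  CB ≈ 7.13

Step 2: From CP = 8, PS = 12, and ∠CPS = 135°, by the law of cosines:
  CS² = CP² + PS² - 2·CP·PS·cos(135°) = 64 + 144 + 135.8 = 343.8
  CS ≈ 18.54

Step 3: From PB = 10, BW = 2.67, and ∠PBW = 150°, by the law of cosines:
  PW² = PB² + BW² - 2·PB·BW·cos(150°) = 100 + 7.111 + 46.19 = 153.3
  PW ≈ 12.38

Step 4: From PB = 10, BT = 6, and ∠PBT = 120°, by the law of cosines:
  PT² = PB² + BT² - 2·PB·BT·cos(120°) = 100 + 36 + 60 = 196
  PT = 14

Step 5: From CB = 7.13, CP = 8, BP = 10, by the inverse law of cosines:
  cos(∠BCP) = (CB² + CP² - BP²) / (2·CB·CP)
  ∠BCP = 82.52°

Step 6: From CP = 8, CS = 18.54, PS = 12, by the inverse law of cosines:
  cos(∠PCS) = (CP² + CS² - PS²) / (2·CP·CS)
  ∠PCS = 27.24°

Step 7: From PB = 10, PT = 14, BT = 6, by the inverse law of cosines:
  cos(∠BPT) = (PB² + PT² - BT²) / (2·PB·PT)
  ∠BPT = 21.79°

Step 8: From PB = 10, PW = 12.38, BW = 2.67, by the inverse law of cosines:
  cos(∠BPW) = (PB² + PW² - BW²) / (2·PB·PW)
  ∠BPW = 6.18°

Step 9: From BC = 7.13, BP = 10, CP = 8, by the inverse law of cosines:
  cos(∠CBP) = (BC² + BP² - CP²) / (2·BC·BP)
  ∠CBP = 52.48°

Step 10: From WB = 2.67, WP = 12.38, BP = 10, by the inverse law of cosines:
  cos(∠BWP) = (WB² + WP² - BP²) / (2·WB·WP)
  ∠BWP = 23.82°

Step 11: From TB = 6, TP = 14, BP = 10, by the inverse law of cosines:
  cos(∠BTP) = (TB² + TP² - BP²) / (2·TB·TP)
  ∠BTP = 38.21°

Step 12: From SC = 18.54, SP = 12, CP = 8, by the inverse law of cosines:
  cos(∠CSP) = (SC² + SP² - CP²) / (2·SC·SP)
  ∠CSP = 17.76°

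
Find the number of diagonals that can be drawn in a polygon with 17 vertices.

Total line segments between 17 vertices = C(17,2) = 136.
Subtract the 17 sides: 136 - 17 = 119 diagonals.

119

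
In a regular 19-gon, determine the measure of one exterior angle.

Each exterior angle of a regular n-gon is 360 / n.
For n = 19: 360 / 19 = 360/19 degrees.

360/19 degrees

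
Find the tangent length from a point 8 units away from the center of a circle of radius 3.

tangent = √(d² - r²) = √(8² - 3²) = √(64 - 9) = √55 = sqrt(55)

sqrt(55)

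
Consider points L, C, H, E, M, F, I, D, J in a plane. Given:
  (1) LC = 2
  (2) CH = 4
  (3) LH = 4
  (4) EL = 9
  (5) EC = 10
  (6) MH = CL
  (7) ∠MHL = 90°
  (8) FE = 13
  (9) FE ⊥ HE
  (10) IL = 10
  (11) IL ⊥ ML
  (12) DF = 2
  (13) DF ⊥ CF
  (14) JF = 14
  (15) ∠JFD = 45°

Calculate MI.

From the given relations: MH = CL = 2.
Step 1: By the law of cosines on triangle LHM: LM² = 4² + 2² − 2·4·2·cos(90°) = 20, so LM = 2·√5.
Step 2: By the law of cosines on triangle MLI: MI² = (2·√5)² + 10² − 2·2·√5·10·cos(90°) = 120, so MI = 2·√30.

Therefore, the length of MI = 2·√30.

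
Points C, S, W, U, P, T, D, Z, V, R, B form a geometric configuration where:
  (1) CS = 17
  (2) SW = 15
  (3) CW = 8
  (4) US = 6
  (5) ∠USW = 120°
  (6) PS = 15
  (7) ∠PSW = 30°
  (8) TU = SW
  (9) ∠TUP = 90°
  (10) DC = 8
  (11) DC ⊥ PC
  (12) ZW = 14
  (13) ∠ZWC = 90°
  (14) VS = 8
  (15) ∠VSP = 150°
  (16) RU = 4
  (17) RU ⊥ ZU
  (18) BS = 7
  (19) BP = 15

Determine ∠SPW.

Step 1: By the law of cosines on triangle PSW: PW² = 15² + 15² − 2·15·15·cos(30°) = 60.29, so PW ≈ 7.76.
Step 2: By the inverse law of cosines on triangle SPW: cos(∠SPW) = (15² + 7.76² − 15²) / (2·15·7.76) = 60.29/232.94 = 0.2588, so ∠SPW = 75°.

Therefore, the measure of angle ∠SPW = 75°.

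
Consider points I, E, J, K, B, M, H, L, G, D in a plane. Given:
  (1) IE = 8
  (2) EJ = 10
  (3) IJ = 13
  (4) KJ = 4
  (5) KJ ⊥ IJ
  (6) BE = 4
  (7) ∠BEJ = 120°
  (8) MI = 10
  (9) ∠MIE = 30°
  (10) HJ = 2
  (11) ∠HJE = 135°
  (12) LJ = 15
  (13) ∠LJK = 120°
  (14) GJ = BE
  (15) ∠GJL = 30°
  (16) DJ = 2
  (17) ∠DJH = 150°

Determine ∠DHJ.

Step 1: By the law of cosines on triangle HJD: HD² = 2² + 2² − 2·2·2·cos(150°) = 14.93, so HD ≈ 3.86.
Step 2: By the inverse law of cosines on triangle DHJ: cos(∠DHJ) = (3.86² + 2² − 2²) / (2·3.86·2) = 14.93/15.45 = 0.9659, so ∠DHJ = 15°.

Therefore, the measure of angle ∠DHJ = 15°.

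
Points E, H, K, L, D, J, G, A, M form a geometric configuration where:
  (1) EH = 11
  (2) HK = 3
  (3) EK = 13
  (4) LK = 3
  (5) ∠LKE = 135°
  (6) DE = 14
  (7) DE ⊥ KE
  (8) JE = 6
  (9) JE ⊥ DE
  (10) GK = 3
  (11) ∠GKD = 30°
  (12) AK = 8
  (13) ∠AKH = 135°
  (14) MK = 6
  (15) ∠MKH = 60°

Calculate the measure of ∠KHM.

Step 1: By the law of cosines on triangle HKM: HM² = 3² + 6² − 2·3·6·cos(60°) = 27, so HM = 3·√3.
Step 2: By the inverse law of cosines on triangle KHM: cos(∠KHM) = (3² + (3·√3)² − 6²) / (2·3·3·√3) = 0/31.18 = 0, so ∠KHM = 90°.

Therefore, the measure of angle ∠KHM = 90°.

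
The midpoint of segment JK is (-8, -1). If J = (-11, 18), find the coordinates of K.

Using the midpoint formula: M = ((x1 + x2)/2, (y1 + y2)/2)
We know M = (-8, -1) and J = (-11, 18)
For x: -8 = (-11 + x2)/2, so x2 = 2*-8 - -11 = -5
For y: -1 = (18 + y2)/2, so y2 = 2*-1 - 18 = -20
K = (-5, -20)

(-5, -20)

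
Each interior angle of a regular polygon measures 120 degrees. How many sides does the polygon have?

Exterior angle = 180 - 120 = 60. n = 360 / 60 = 6.

6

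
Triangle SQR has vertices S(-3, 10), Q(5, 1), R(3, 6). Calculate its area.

Using the Shoelace formula for a triangle:
Area = (1/2)|x0(y1 - y2) + x1(y2 - y0) + x2(y0 - y1)|
Area = (1/2)|-3(1 - 6) + 5(6 - 10) + 3(10 - 1)|
Area = (1/2)|15 + -20 + 27|
Area = (1/2)|22|
Area = (1/2)(22)
Area = 11

11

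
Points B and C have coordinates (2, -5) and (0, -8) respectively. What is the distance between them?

d = sqrt((0 - 2)^2 + (-8 - -5)^2)
d = sqrt(-2^2 + -3^2)
d = sqrt(4 + 9)
d = sqrt(13)

sqrt(13)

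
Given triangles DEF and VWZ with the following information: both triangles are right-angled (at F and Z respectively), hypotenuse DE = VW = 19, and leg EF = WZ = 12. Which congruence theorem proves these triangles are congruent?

The given information matches HL: The hypotenuse and one leg of two right triangles are equal (Hypotenuse-Leg).

HL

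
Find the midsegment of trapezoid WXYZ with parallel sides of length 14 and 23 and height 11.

midsegment = (14 + 23) / 2 = 37 / 2 = 37/2

37/2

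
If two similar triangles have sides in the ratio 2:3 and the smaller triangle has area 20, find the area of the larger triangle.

For similar figures, the area ratio equals the square of the side ratio.
Side ratio (the smaller triangle to the larger triangle) = 2:3, so area ratio = 2^2:3^2 = 4:9.
If the area of the smaller triangle is 20, then the area of the larger triangle = 20 * (9/4) = 45.

45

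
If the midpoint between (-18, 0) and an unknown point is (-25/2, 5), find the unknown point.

Using the midpoint formula: M = ((x1 + x2)/2, (y1 + y2)/2)
We know M = (-25/2, 5) and B = (-18, 0)
For x: -25/2 = (-18 + x2)/2, so x2 = 2*-25/2 - -18 = -7
For y: 5 = (0 + y2)/2, so y2 = 2*5 - 0 = 10
C = (-7, 10)

(-7, 10)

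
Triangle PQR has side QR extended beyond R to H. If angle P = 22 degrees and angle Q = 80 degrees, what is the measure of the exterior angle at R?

By the exterior angle theorem, an exterior angle of a triangle equals the sum of the two remote interior angles.
Exterior angle = angle P + angle Q
Exterior angle = 22 + 80 = 102 degrees

102 degrees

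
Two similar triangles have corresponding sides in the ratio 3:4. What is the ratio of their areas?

The ratio of areas of similar triangles equals the square of the side ratio.
Side ratio = 3:4
Area ratio = (3/4)^2 = 9/16 = 9:16

9:16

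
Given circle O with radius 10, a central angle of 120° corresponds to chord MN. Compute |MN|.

Chord = 2(10) sin(60°) = 10*sqrt(3)

10*sqrt(3)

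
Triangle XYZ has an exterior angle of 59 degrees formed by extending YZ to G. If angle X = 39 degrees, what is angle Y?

angle Y = 59 - 39 = 20 degrees (exterior angle theorem).

20 degrees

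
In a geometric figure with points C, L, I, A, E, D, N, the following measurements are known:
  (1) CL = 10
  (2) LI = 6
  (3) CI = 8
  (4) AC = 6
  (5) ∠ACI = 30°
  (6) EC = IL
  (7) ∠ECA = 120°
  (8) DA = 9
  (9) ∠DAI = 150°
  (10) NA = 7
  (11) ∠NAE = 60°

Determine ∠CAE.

From the given relations: EC = IL = 6.
Step 1: By the law of cosines on triangle ACE: AE² = 6² + 6² − 2·6·6·cos(120°) = 108, so AE = 6·√3.
Step 2: By the inverse law of cosines on triangle CAE: cos(∠CAE) = (6² + (6·√3)² − 6²) / (2·6·6·√3) = 108/124.71 = 0.866, so ∠CAE = 30°.

Therefore, the measure of angle ∠CAE = 30°.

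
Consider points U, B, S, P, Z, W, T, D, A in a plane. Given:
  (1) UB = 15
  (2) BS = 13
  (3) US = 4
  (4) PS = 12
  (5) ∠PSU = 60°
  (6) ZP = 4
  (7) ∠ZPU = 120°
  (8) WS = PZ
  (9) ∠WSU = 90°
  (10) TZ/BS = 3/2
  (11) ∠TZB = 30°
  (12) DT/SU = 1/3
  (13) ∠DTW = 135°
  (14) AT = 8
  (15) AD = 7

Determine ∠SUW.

From the given relations: WS = PZ = 4.
Step 1: By the law of cosines on triangle USW: UW² = 4² + 4² − 2·4·4·cos(90°) = 32, so UW = 4·√2.
Step 2: By the inverse law of cosines on triangle SUW: cos(∠SUW) = (4² + (4·√2)² − 4²) / (2·4·4·√2) = 32/45.25 = 0.7071, so ∠SUW = 45°.

Therefore, the measure of angle ∠SUW = 45°.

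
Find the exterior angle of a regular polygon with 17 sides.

Each exterior angle of a regular n-gon is 360 / n.
For n = 17: 360 / 17 = 360/17 degrees.

360/17 degrees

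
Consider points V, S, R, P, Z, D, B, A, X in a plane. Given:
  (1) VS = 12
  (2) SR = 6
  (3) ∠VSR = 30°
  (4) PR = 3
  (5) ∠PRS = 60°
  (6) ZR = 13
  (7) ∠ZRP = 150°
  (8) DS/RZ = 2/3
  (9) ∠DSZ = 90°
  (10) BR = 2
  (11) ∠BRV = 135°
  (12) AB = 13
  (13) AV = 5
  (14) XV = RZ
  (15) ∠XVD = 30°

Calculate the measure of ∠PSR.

Step 1: By the law of cosines on triangle SRP: SP² = 6² + 3² − 2·6·3·cos(60°) = 27, so SP = 3·√3.
Step 2: By the inverse law of cosines on triangle PSR: cos(∠PSR) = ((3·√3)² + 6² − 3²) / (2·3·√3·6) = 54/62.35 = 0.866, so ∠PSR = 30°.

Therefore, the measure of angle ∠PSR = 30°.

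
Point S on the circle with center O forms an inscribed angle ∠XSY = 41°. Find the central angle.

The inscribed angle theorem states that a central angle is always twice any inscribed angle that subtends the same arc.
Since the inscribed angle is 41°, the central angle = 2 × 41° = 82°.

82°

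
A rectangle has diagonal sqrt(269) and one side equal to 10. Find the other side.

The diagonal of a rectangle forms a right triangle with the two sides.
Rearranging the Pythagorean theorem: missing side = sqrt(d^2 - known^2).
= sqrt(269 - 100) = sqrt(169) = 13.

13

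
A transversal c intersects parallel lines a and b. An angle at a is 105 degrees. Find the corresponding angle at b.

Corresponding angles are equal: 105 degrees.

105 degrees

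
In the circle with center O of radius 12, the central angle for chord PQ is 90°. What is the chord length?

Drop a perpendicular from the center to the chord, bisecting both the chord and the central angle.
Each half-chord = r sin(θ/2) = 12 sin(45°).
The full chord = 2 × 12 × sin(45°) = 12*sqrt(2).

12*sqrt(2)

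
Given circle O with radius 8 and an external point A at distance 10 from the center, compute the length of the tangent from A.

The tangent, radius, and line from the external point to the center form a right triangle.
The right angle is where the tangent meets the radius.
By the Pythagorean theorem: tangent² + 8² = 10²
tangent² = 100 - 64 = 36
tangent = 6

6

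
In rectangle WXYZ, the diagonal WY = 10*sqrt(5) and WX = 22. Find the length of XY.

b = sqrt(d^2 - a^2) = sqrt(500 - 484) = sqrt(16) = 4

4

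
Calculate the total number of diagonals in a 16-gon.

Total line segments between 16 vertices = C(16,2) = 120.
Subtract the 16 sides: 120 - 16 = 104 diagonals.

104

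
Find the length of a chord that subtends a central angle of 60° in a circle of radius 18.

Chord = 2(18) sin(30°) = 18

18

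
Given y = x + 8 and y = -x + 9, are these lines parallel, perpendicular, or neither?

Slope of line 1: m1 = 1
Slope of line 2: m2 = -1
Two lines are perpendicular when the product of their slopes is -1 (negative reciprocals).
m1 * m2 = (1) * (-1) = -1, confirming perpendicularity.

Perpendicular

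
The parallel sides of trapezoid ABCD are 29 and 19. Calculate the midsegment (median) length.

The midsegment (median) of a trapezoid connects the midpoints of the non-parallel sides.
Its length is the average of the two bases: (29 + 19) / 2 = 24.

24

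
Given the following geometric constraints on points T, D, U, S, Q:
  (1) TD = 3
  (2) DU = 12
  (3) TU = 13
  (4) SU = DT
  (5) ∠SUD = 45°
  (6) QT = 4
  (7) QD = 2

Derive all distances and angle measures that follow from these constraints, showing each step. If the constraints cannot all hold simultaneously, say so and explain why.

The constraints are consistent.

From the given relations:
  SU = DT = 3

Step 1: From DU = 12, US = 3, and ∠DUS = 45°, by the law of cosines:
  DS² = DU² + US² - 2·DU·US·cos(45°) = 144 + 9 - 50.91 = 102.1
  DS ≈ 10.1

Step 2: From TD = 3, TQ = 4, DQ = 2, by the inverse law of cosines:
  cos(∠DTQ) = (TD² + TQ² - DQ²) / (2·TD·TQ)
  ∠DTQ = 28.96°

Step 3: From TD = 3, TU = 13, DU = 12, by the inverse law of cosines:
  cos(∠DTU) = (TD² + TU² - DU²) / (2·TD·TU)
  ∠DTU = 64.16°

Step 4: From DQ = 2, DT = 3, QT = 4, by the inverse law of cosines:
  cos(∠QDT) = (DQ² + DT² - QT²) / (2·DQ·DT)
  ∠QDT = 104.48°

Step 5: From DT = 3, DU = 12, TU = 13, by the inverse law of cosines:
  cos(∠TDU) = (DT² + DU² - TU²) / (2·DT·DU)
  ∠TDU = 102.84°

Step 6: From UD = 12, UT = 13, DT = 3, by the inverse law of cosines:
  cos(∠DUT) = (UD² + UT² - DT²) / (2·UD·UT)
  ∠DUT = 13°

Step 7: From QD = 2, QT = 4, DT = 3, by the inverse law of cosines:
  cos(∠DQT) = (QD² + QT² - DT²) / (2·QD·QT)
  ∠DQT = 46.57°

Step 8: From DS = 10.1, DU = 12, SU = 3, by the inverse law of cosines:
  cos(∠SDU) = (DS² + DU² - SU²) / (2·DS·DU)
  ∠SDU = 12.12°

Step 9: From SD = 10.1, SU = 3, DU = 12, by the inverse law of cosines:
  cos(∠DSU) = (SD² + SU² - DU²) / (2·SD·SU)
  ∠DSU = 122.88°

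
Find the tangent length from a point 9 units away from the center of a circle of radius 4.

tangent = √(d² - r²) = √(9² - 4²) = √(81 - 16) = √65 = sqrt(65)

sqrt(65)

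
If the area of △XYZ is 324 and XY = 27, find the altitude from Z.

Rearranging the area formula Area = (1/2) * base * height:
height = 2 * Area / base = 2 * 324 / 27 = 24.

24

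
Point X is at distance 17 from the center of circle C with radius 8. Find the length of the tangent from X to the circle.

tangent = √(d² - r²) = √(17² - 8²) = √(289 - 64) = √225 = 15

15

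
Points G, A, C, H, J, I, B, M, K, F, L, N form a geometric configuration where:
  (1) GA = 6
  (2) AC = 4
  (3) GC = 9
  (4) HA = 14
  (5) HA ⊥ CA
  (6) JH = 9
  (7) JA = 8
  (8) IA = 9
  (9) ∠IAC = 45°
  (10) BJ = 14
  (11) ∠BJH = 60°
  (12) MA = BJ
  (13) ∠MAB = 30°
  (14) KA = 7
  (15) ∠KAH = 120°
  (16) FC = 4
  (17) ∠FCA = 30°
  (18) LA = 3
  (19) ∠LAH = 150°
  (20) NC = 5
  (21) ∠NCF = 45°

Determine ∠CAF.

Step 1: By the law of cosines on triangle ACF: AF² = 4² + 4² − 2·4·4·cos(30°) = 4.29, so AF ≈ 2.07.
Step 2: By the inverse law of cosines on triangle CAF: cos(∠CAF) = (4² + 2.07² − 4²) / (2·4·2.07) = 4.29/16.56 = 0.2588, so ∠CAF = 75°.

Therefore, the measure of angle ∠CAF = 75°.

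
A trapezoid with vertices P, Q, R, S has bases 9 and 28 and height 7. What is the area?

A trapezoid's area equals the midsegment times the height.
The midsegment is (9 + 28) / 2 = 37/2.
Area = 37/2 * 7 = 259/2.

259/2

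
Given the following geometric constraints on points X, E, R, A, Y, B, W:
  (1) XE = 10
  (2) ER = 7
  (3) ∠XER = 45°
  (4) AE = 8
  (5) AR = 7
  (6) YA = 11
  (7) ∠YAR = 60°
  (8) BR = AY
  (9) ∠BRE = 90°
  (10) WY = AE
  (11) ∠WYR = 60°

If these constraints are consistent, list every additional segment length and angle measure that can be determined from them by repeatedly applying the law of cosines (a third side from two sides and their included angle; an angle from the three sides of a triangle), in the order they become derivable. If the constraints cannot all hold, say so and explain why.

The constraints are consistent. Derivable facts, in order:
After 1 step:
- EB = √170
- RY = √93
- XR ≈ 7.07
- ∠AER = 55.15°
- ∠ARE = 69.7°
- ∠EAR = 55.15°
After 2 steps:
- RW ≈ 8.94
- ∠ARY = 81.05°
- ∠AYR = 38.95°
- ∠BER = 57.53°
- ∠EBR = 32.47°
- ∠ERX = 90.58°
- ∠EXR = 44.42°
After 3 steps:
- ∠RWY = 69.17°
- ∠WRY = 50.83°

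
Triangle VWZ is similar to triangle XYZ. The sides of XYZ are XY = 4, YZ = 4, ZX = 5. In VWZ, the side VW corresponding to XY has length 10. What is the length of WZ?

Similar triangles have proportional sides. Setting up the proportion:
VW / XY = WZ / YZ
10 / 4 = WZ / 4
WZ = 4 * 10 / 4 = 10.

10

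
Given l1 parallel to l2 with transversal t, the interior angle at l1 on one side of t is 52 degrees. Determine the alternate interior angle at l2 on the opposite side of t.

Alternate interior angles formed by parallel lines and a transversal are equal.
The given angle is 52 degrees.
The alternate interior angle = 52 degrees.

52 degrees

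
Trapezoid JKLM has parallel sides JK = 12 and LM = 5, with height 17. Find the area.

Area = (12 + 5) * 17 / 2 = 289 / 2 = 289/2

289/2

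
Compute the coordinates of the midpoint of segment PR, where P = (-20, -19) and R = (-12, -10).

The midpoint is the point halfway along the segment.
Move half the horizontal distance: -20 + (-12 - -20)/2 = -20 + 8/2 = -16
Move half the vertical distance: -19 + (-10 - -19)/2 = -19 + 9/2 = -29/2
Midpoint = (-16, -29/2)

(-16, -29/2)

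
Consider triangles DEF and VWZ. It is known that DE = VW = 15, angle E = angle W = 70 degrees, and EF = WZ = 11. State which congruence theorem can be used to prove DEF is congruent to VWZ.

Consider the given information: DE = VW = 15, angle E = angle W = 70 degrees, and EF = WZ = 11
This is not SSS or ASA: SSS requires all three pairs of sides, but we don't have that. ASA requires two angles and the side between them.
The correct criterion is SAS. Two pairs of corresponding sides and the included angle are equal (Side-Angle-Side).

SAS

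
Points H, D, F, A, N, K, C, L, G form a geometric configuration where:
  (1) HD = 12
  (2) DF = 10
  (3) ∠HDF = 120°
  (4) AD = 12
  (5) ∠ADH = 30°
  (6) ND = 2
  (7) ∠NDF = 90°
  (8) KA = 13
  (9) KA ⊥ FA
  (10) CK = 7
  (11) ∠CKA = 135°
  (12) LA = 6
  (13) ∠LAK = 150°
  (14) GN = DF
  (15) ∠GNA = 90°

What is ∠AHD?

Step 1: By the law of cosines on triangle HDA: HA² = 12² + 12² − 2·12·12·cos(30°) = 38.58, so HA ≈ 6.21.
Step 2: By the inverse law of cosines on triangle AHD: cos(∠AHD) = (6.21² + 12² − 12²) / (2·6.21·12) = 38.58/149.08 = 0.2588, so ∠AHD = 75°.

Therefore, the measure of angle ∠AHD = 75°.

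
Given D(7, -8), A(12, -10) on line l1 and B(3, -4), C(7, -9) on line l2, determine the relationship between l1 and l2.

Slope of line 1: m1 = (-10 - -8)/(12 - 7) = -2/5 = -2/5
Slope of line 2: m2 = (-9 - -4)/(7 - 3) = -5/4 = -5/4
For parallel lines we need equal slopes: -2/5 != -5/4.
For perpendicular lines we need m1*m2 = -1: (-2/5)(-5/4) = 1/2 != -1.
Since neither condition holds, the lines are neither parallel nor perpendicular.

Neither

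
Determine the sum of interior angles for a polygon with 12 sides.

The sum of interior angles of an n-sided polygon is (n - 2) * 180.
For n = 12: (12 - 2) * 180 = 10 * 180 = 1800 degrees.

1800 degrees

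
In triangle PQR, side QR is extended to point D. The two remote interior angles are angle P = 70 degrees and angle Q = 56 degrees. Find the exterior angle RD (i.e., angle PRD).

Exterior angle = 70 + 56 = 126 degrees (exterior angle theorem).

126 degrees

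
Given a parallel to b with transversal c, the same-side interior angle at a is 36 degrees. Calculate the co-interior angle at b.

Co-interior angles (same-side interior) formed by parallel lines and a transversal are supplementary (sum to 180 degrees).
The given angle is 36 degrees.
The co-interior angle = 180 - 36 = 144 degrees.

144 degrees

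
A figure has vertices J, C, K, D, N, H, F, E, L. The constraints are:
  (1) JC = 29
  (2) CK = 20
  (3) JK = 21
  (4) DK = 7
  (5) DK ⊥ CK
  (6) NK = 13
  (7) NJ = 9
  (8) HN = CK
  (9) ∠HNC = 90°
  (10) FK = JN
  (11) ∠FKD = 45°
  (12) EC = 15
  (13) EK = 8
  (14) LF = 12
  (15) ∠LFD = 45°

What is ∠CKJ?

Step 1: By the inverse law of cosines on triangle CKJ: cos(∠CKJ) = (20² + 21² − 29²) / (2·20·21) = 0/840 = 0, so ∠CKJ = 90°.

Therefore, the measure of angle ∠CKJ = 90°.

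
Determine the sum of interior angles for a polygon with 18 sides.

The sum of interior angles of an n-sided polygon is (n - 2) * 180.
For n = 18: (18 - 2) * 180 = 16 * 180 = 2880 degrees.

2880 degrees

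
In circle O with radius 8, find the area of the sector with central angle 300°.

The full circle has area πr² = π(8)² = 64*pi.
The sector covers 300° out of 360°, a fraction of 5/6.
Sector area = 64*pi × 5/6 = 160*pi/3.

160*pi/3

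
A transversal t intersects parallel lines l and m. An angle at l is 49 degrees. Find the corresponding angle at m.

When a transversal crosses parallel lines, angles in the same position at each intersection are called corresponding angles.
These are always equal, so the answer is 49 degrees.

49 degrees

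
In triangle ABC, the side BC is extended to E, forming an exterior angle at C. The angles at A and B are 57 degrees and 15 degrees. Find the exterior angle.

Exterior angle = 57 + 15 = 72 degrees (exterior angle theorem).

72 degrees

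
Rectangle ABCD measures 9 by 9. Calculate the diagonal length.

Using the Pythagorean theorem:
d² = 9² + 9² = 81 + 81 = 162
d = sqrt(162) = 9*sqrt(2)

9*sqrt(2)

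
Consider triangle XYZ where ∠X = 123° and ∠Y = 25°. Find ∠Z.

The interior angles sum to 180°: angle Z = 180 - 123 - 25 = 32°.
The triangle is obtuse (angles 123°, 25°, 32°).

32 degrees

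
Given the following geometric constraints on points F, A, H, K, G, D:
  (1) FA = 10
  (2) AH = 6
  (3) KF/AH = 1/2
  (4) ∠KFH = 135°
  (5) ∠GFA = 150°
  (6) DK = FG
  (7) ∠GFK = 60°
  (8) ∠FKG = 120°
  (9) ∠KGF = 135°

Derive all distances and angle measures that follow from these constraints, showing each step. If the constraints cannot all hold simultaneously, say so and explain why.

These constraints are not satisfiable: (7), (8) and (9) are the three interior angles of triangle GFK, which must sum to 180°, but 60° + 120° + 135° = 315°. No planar figure meets all of them, so nothing further can be derived.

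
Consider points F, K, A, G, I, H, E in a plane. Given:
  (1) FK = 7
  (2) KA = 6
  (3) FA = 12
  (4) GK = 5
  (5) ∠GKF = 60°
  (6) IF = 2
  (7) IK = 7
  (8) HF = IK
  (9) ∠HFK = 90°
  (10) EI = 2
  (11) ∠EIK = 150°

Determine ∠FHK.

From the given relations: HF = IK = 7.
Step 1: By the law of cosines on triangle HFK: HK² = 7² + 7² − 2·7·7·cos(90°) = 98, so HK = 7·√2.
Step 2: By the inverse law of cosines on triangle FHK: cos(∠FHK) = (7² + (7·√2)² − 7²) / (2·7·7·√2) = 98/138.59 = 0.7071, so ∠FHK = 45°.

Therefore, the measure of angle ∠FHK = 45°.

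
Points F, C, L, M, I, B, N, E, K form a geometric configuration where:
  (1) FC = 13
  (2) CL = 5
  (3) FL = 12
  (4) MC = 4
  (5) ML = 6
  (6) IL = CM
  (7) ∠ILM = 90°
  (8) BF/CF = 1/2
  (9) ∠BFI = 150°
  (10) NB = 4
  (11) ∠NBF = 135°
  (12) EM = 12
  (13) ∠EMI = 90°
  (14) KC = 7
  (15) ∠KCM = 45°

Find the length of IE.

From the given relations: IL = CM = 4.
Step 1: By the law of cosines on triangle ILM: IM² = 4² + 6² − 2·4·6·cos(90°) = 52, so IM = 2·√13.
Step 2: By the law of cosines on triangle IME: IE² = (2·√13)² + 12² − 2·2·√13·12·cos(90°) = 196, so IE = 14.

Therefore, the length of IE = 14.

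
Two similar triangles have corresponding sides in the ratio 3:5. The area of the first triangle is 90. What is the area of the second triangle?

Area ratio = (3/5)^2 = 9/25. Area of the second triangle = 90 * 25/9 = 250.

250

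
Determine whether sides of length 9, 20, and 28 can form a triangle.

Check all three triangle inequalities:
9 + 20 = 29 > 28 ✓
9 + 28 = 37 > 20 ✓
20 + 28 = 48 > 9 ✓
All conditions hold, so these sides form a valid triangle.

Yes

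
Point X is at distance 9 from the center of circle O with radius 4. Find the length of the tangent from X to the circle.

Let T be the point of tangency. Then OT ⊥ XT (radius ⊥ tangent).
In right triangle OTX: OX² = OT² + XT²
9² = 4² + XT²
XT² = 65, XT = sqrt(65)

sqrt(65)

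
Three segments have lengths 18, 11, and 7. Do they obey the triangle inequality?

No.
The triangle inequality is violated: 11 + 7 = 18 ≤ 18.
These lengths cannot form a triangle.

No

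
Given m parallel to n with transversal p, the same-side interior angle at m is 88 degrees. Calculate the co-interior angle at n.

Co-interior angles (same-side interior) formed by parallel lines and a transversal are supplementary (sum to 180 degrees).
The given angle is 88 degrees.
The co-interior angle = 180 - 88 = 92 degrees.

92 degrees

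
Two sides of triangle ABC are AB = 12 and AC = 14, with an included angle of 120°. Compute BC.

By the law of cosines: BC^2 = AB^2 + AC^2 - 2*AB*AC*cos(A)
BC^2 = 12^2 + 14^2 - 2*12*14*cos(120°)
BC^2 = 144 + 196 - 336*(-1/2)
BC^2 = 508
BC = 2*sqrt(127)

2*sqrt(127)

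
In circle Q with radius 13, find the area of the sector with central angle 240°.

The full circle has area πr² = π(13)² = 169*pi.
The sector covers 240° out of 360°, a fraction of 2/3.
Sector area = 169*pi × 2/3 = 338*pi/3.

338*pi/3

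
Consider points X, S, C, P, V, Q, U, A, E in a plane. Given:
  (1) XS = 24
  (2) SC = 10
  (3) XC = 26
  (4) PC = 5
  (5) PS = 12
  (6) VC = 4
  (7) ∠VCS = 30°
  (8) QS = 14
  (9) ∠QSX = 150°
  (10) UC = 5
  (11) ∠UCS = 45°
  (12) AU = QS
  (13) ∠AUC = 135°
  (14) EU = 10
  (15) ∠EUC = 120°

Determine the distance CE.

Step 1: By the law of cosines on triangle CUE: CE² = 5² + 10² − 2·5·10·cos(120°) = 175, so CE = 5·√7.

Therefore, the length of CE = 5·√7.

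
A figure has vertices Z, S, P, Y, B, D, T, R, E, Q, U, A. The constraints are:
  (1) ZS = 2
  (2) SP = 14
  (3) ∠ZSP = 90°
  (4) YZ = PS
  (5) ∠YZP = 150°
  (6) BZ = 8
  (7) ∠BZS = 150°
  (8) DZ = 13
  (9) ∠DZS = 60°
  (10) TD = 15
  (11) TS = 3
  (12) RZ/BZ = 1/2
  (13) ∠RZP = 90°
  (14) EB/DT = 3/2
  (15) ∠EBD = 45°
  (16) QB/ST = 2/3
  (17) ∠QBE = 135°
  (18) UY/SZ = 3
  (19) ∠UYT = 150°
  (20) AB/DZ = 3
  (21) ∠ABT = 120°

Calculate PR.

From the given relations: RZ = 1/2·BZ = 1/2·8 = 4.
Step 1: By the law of cosines on triangle ZSP: ZP² = 2² + 14² − 2·2·14·cos(90°) = 200, so ZP = 10·√2.
Step 2: By the law of cosines on triangle PZR: PR² = (10·√2)² + 4² − 2·10·√2·4·cos(90°) = 216, so PR = 6·√6.

Therefore, the length of PR = 6·√6.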